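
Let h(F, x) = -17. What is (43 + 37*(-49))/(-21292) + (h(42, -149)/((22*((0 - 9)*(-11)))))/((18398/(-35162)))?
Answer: 5228298253/53324275653 ≈ 0.098047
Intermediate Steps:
(43 + 37*(-49))/(-21292) + (h(42, -149)/((22*((0 - 9)*(-11)))))/((18398/(-35162))) = (43 + 37*(-49))/(-21292) + (-17*(-1/(242*(0 - 9))))/((18398/(-35162))) = (43 - 1813)*(-1/21292) + (-17/(22*(-9*(-11))))/((18398*(-1/35162))) = -1770*(-1/21292) + (-17/(22*99))/(-9199/17581) = 885/10646 - 17/2178*(-17581/9199) = 885/10646 + 298877/20035422 = 5228298253/53324275653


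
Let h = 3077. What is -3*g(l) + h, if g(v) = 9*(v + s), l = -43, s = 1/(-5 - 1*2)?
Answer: 29693/7 ≈ 4241.9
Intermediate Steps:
s = -⅐ (s = 1/(-5 - 2) = 1/(-7) = -⅐ ≈ -0.14286)
g(v) = -9/7 + 9*v (g(v) = 9*(v - ⅐) = 9*(-⅐ + v) = -9/7 + 9*v)
-3*g(l) + h = -3*(-9/7 + 9*(-43)) + 3077 = -3*(-9/7 - 387) + 3077 = -3*(-2718/7) + 3077 = 8154/7 + 3077 = 29693/7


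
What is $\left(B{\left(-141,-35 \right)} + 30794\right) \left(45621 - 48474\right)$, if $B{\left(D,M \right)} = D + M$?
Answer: $-87353154$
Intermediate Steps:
$\left(B{\left(-141,-35 \right)} + 30794\right) \left(45621 - 48474\right) = \left(\left(-141 - 35\right) + 30794\right) \left(45621 - 48474\right) = \left(-176 + 30794\right) \left(-2853\right) = 30618 \left(-2853\right) = -87353154$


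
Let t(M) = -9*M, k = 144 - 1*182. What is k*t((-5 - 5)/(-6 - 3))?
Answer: 380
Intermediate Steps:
k = -38 (k = 144 - 182 = -38)
k*t((-5 - 5)/(-6 - 3)) = -(-342)*(-5 - 5)/(-6 - 3) = -(-342)*(-10/(-9)) = -(-342)*(-10*(-⅑)) = -(-342)*10/9 = -38*(-10) = 380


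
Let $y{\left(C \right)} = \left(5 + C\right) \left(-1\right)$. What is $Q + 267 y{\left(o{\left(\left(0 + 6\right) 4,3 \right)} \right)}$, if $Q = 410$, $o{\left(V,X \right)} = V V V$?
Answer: $-3691933$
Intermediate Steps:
$o{\left(V,X \right)} = V^{3}$ ($o{\left(V,X \right)} = V^{2} V = V^{3}$)
$y{\left(C \right)} = -5 - C$
$Q + 267 y{\left(o{\left(\left(0 + 6\right) 4,3 \right)} \right)} = 410 + 267 \left(-5 - \left(\left(0 + 6\right) 4\right)^{3}\right) = 410 + 267 \left(-5 - \left(6 \cdot 4\right)^{3}\right) = 410 + 267 \left(-5 - 24^{3}\right) = 410 + 267 \left(-5 - 13824\right) = 410 + 267 \left(-13829\right) = 410 - 3692343 = -3691933$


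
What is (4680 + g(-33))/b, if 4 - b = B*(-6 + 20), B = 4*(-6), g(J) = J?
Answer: 4647/340 ≈ 13.668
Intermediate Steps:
B = -24
b = 340 (b = 4 - (-24)*(-6 + 20) = 4 - (-24)*14 = 4 - 1*(-336) = 4 + 336 = 340)
(4680 + g(-33))/b = (4680 - 33)/340 = 4647*(1/340) = 4647/340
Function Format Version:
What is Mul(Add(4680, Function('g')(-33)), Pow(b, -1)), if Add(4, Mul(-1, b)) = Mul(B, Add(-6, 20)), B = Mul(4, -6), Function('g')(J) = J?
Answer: Rational(4647, 340) ≈ 13.668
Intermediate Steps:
B = -24
b = 340 (b = Add(4, Mul(-1, Mul(-24, Add(-6, 20)))) = Add(4, Mul(-1, Mul(-24, 14))) = Add(4, Mul(-1, -336)) = Add(4, 336) = 340)
Mul(Add(4680, Function('g')(-33)), Pow(b, -1)) = Mul(Add(4680, -33), Pow(340, -1)) = Mul(4647, Rational(1, 340)) = Rational(4647, 340)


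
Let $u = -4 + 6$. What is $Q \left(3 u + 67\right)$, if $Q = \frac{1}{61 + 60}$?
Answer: $\frac{73}{121} \approx 0.60331$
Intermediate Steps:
$Q = \frac{1}{121} \approx 0.0082645$
$u = 2$
$Q \left(3 u + 67\right) = \frac{3 \cdot 2 + 67}{121} = \frac{6 + 67}{121} = \frac{1}{121} \cdot 73 = \frac{73}{121}$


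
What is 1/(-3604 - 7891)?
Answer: -1/11495 ≈ -8.6994e-5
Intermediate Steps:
1/(-3604 - 7891) = 1/(-11495) = -1/11495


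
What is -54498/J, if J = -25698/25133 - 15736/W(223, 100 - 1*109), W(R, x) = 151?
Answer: 103412216667/199686643 ≈ 517.87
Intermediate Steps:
J = -399373286/3795083 (J = -25698/25133 - 15736/151 = -399373286/3795083 ≈ -105.23)
-54498/J = -54498/(-399373286/3795083) = -54498*(-3795083/399373286) = 103412216667/199686643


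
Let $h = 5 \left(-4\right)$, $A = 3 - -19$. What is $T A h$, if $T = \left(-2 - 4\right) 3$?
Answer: $7920$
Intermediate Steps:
$T = -18$ ($T = \left(-6\right) 3 = -18$)
$A = 22$ ($A = 3 + 19 = 22$)
$h = -20$
$T A h = \left(-18\right) 22 \left(-20\right) = \left(-396\right) \left(-20\right) = 7920$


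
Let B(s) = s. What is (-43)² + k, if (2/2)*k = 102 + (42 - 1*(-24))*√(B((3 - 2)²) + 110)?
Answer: 1951 + 66*√111 ≈ 2646.4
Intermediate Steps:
k = 102 + 66*√111 (k = 102 + (42 - 1*(-24))*√((3 - 2)² + 110) = 102 + (42 + 24)*√(1² + 110) = 102 + 66*√(1 + 110) = 102 + 66*√111 ≈ 797.35)
(-43)² + k = (-43)² + (102 + 66*√111) = 1849 + (102 + 66*√111) = 1951 + 66*√111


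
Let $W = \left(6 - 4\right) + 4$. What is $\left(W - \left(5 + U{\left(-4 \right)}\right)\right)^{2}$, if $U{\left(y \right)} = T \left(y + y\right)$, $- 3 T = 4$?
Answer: $\frac{841}{9} \approx 93.444$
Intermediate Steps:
$T = - \frac{4}{3}$ ($T = \left(- \frac{1}{3}\right) 4 = - \frac{4}{3} \approx -1.3333$)
$U{\left(y \right)} = - \frac{8 y}{3}$ ($U{\left(y \right)} = - \frac{4 \left(y + y\right)}{3} = - \frac{4 \cdot 2 y}{3} = - \frac{8 y}{3}$)
$W = 6$ ($W = 2 + 4 = 6$)
$\left(W - \left(5 + U{\left(-4 \right)}\right)\right)^{2} = \left(6 - \left(5 - - \frac{32}{3}\right)\right)^{2} = \left(6 - \frac{47}{3}\right)^{2} = \left(- \frac{29}{3}\right)^{2} = \frac{841}{9}$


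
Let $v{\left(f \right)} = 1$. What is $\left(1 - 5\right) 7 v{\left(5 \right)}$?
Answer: $-28$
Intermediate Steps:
$\left(1 - 5\right) 7 v{\left(5 \right)} = \left(1 - 5\right) 7 \cdot 1 = \left(-4\right) 7 \cdot 1 = \left(-28\right) 1 = -28$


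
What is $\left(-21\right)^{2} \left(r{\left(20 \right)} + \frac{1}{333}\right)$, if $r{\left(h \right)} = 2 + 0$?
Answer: $\frac{32683}{37} \approx 883.32$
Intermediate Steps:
$r{\left(h \right)} = 2$
$\left(-21\right)^{2} \left(r{\left(20 \right)} + \frac{1}{333}\right) = \left(-21\right)^{2} \left(2 + \frac{1}{333}\right) = 441 \left(2 + \frac{1}{333}\right) = 441 \cdot \frac{667}{333} = \frac{32683}{37}$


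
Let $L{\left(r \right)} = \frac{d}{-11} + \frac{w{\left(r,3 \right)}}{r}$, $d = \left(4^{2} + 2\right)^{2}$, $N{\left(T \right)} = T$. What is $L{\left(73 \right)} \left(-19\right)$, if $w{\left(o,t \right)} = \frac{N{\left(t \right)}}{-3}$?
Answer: $\frac{449597}{803} \approx 559.9$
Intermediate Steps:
$d = 324$ ($d = \left(16 + 2\right)^{2} = 18^{2} = 324$)
$w{\left(o,t \right)} = - \frac{t}{3}$ ($w{\left(o,t \right)} = \frac{t}{-3} = t \left(- \frac{1}{3}\right) = - \frac{t}{3}$)
$L{\left(r \right)} = - \frac{324}{11} - \frac{1}{r}$ ($L{\left(r \right)} = \frac{324}{-11} + \frac{\left(- \frac{1}{3}\right) 3}{r} = 324 \left(- \frac{1}{11}\right) - \frac{1}{r} = - \frac{324}{11} - \frac{1}{r}$)
$L{\left(73 \right)} \left(-19\right) = \left(- \frac{324}{11} - \frac{1}{73}\right) \left(-19\right) = \left(- \frac{23663}{803}\right) \left(-19\right) = \frac{449597}{803}$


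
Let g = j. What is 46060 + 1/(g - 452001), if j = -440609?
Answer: 41113616599/892610 ≈ 46060.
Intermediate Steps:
g = -440609
46060 + 1/(g - 452001) = 46060 + 1/(-440609 - 452001) = 46060 + 1/(-892610) = 46060 - 1/892610 = 41113616599/892610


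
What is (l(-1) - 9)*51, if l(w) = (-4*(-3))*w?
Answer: -1071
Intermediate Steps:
l(w) = 12*w
(l(-1) - 9)*51 = (12*(-1) - 9)*51 = (-12 - 9)*51 = -21*51 = -1071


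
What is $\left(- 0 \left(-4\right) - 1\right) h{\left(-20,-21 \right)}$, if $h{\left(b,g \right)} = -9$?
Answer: $9$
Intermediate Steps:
$\left(- 0 \left(-4\right) - 1\right) h{\left(-20,-21 \right)} = \left(- 0 \left(-4\right) - 1\right) \left(-9\right) = \left(\left(-1\right) 0 - 1\right) \left(-9\right) = \left(0 - 1\right) \left(-9\right) = \left(-1\right) \left(-9\right) = 9$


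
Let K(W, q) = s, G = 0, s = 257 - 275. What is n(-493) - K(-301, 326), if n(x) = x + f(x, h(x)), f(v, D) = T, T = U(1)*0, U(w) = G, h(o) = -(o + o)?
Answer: -475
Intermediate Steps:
s = -18
h(o) = -2*o
U(w) = 0
K(W, q) = -18
T = 0 (T = 0*0 = 0)
f(v, D) = 0
n(x) = x (n(x) = x + 0 = x)
n(-493) - K(-301, 326) = -493 - 1*(-18) = -493 + 18 = -475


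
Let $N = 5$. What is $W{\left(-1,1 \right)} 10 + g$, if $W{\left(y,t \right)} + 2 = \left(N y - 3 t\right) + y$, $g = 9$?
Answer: $-101$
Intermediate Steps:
$W{\left(y,t \right)} = -2 - 3 t + 6 y$ ($W{\left(y,t \right)} = -2 + \left(\left(5 y - 3 t\right) + y\right) = -2 + \left(\left(- 3 t + 5 y\right) + y\right) = -2 - \left(- 6 y + 3 t\right) = -2 - 3 t + 6 y$)
$W{\left(-1,1 \right)} 10 + g = \left(-2 - 3 + 6 \left(-1\right)\right) 10 + 9 = \left(-2 - 3 - 6\right) 10 + 9 = \left(-11\right) 10 + 9 = -110 + 9 = -101$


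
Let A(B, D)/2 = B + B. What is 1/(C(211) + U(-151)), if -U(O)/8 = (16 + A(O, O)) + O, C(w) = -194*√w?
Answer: 1478/6752637 + 97*√211/13505274 ≈ 0.00032321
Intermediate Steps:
A(B, D) = 4*B (A(B, D) = 2*(B + B) = 2*(2*B) = 4*B)
U(O) = -128 - 40*O (U(O) = -8*((16 + 4*O) + O) = -8*(16 + 5*O) = -128 - 40*O)
1/(C(211) + U(-151)) = 1/(-194*√211 + (-128 - 40*(-151))) = 1/(-194*√211 + (-128 + 6040)) = 1/(-194*√211 + 5912) = 1/(5912 - 194*√211)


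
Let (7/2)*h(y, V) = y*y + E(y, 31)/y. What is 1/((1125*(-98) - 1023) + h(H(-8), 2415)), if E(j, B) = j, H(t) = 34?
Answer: -7/776597 ≈ -9.0137e-6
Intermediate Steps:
h(y, V) = 2/7 + 2*y²/7 (h(y, V) = 2*(y*y + y/y)/7 = 2*(y² + 1)/7 = 2*(1 + y²)/7 = 2/7 + 2*y²/7)
1/((1125*(-98) - 1023) + h(H(-8), 2415)) = 1/((1125*(-98) - 1023) + (2/7 + (2/7)*34²)) = 1/((-110250 - 1023) + (2/7 + (2/7)*1156)) = 1/(-111273 + (2/7 + 2312/7)) = 1/(-111273 + 2314/7) = 1/(-776597/7) = -7/776597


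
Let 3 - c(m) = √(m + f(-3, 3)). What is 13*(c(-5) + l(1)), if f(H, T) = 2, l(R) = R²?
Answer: 52 - 13*I*√3 ≈ 52.0 - 22.517*I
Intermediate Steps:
c(m) = 3 - √(2 + m) (c(m) = 3 - √(m + 2) = 3 - √(2 + m))
13*(c(-5) + l(1)) = 13*((3 - √(2 - 5)) + 1²) = 13*((3 - √(-3)) + 1) = 13*((3 - I*√3) + 1) = 13*(4 - I*√3) = 52 - 13*I*√3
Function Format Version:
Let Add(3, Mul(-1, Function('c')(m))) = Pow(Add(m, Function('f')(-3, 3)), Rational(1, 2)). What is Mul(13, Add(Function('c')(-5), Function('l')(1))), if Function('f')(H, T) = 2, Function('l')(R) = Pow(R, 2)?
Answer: Add(52, Mul(-13, I, Pow(3, Rational(1, 2)))) ≈ Add(52.000, Mul(-22.517, I))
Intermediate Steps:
Function('c')(m) = Add(3, Mul(-1, Pow(Add(2, m), Rational(1, 2)))) (Function('c')(m) = Add(3, Mul(-1, Pow(Add(m, 2), Rational(1, 2)))) = Add(3, Mul(-1, Pow(Add(2, m), Rational(1, 2)))))
Mul(13, Add(Function('c')(-5), Function('l')(1))) = Mul(13, Add(Add(3, Mul(-1, Pow(Add(2, -5), Rational(1, 2)))), Pow(1, 2))) = Mul(13, Add(Add(3, Mul(-1, Pow(-3, Rational(1, 2)))), 1)) = Mul(13, Add(Add(3, Mul(-1, Mul(I, Pow(3, Rational(1, 2))))), 1)) = Mul(13, Add(Add(3, Mul(-1, I, Pow(3, Rational(1, 2)))), 1)) = Mul(13, Add(4, Mul(-1, I, Pow(3, Rational(1, 2))))) = Add(52, Mul(-13, I, Pow(3, Rational(1, 2))))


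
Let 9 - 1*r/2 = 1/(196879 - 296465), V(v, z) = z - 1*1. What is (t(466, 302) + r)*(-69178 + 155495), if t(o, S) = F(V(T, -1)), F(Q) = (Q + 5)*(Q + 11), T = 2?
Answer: 193409293462/49793 ≈ 3.8843e+6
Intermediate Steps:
V(v, z) = -1 + z (V(v, z) = z - 1 = -1 + z)
F(Q) = (5 + Q)*(11 + Q)
t(o, S) = 27 (t(o, S) = 55 + (-1 - 1)² + 16*(-1 - 1) = 55 + (-2)² + 16*(-2) = 55 + 4 - 32 = 27)
r = 896275/49793 (r = 18 - 2/(196879 - 296465) = 18 - 2/(-99586) = 18 - 2*(-1/99586) = 18 + 1/49793 = 896275/49793 ≈ 18.000)
(t(466, 302) + r)*(-69178 + 155495) = (27 + 896275/49793)*(-69178 + 155495) = (2240686/49793)*86317 = 193409293462/49793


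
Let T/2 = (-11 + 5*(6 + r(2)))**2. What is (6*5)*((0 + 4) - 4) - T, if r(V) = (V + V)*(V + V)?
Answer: -19602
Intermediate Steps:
r(V) = 4*V**2 (r(V) = (2*V)*(2*V) = 4*V**2)
T = 19602 (T = 2*(-11 + 5*(6 + 4*2**2))**2 = 2*(-11 + 5*(6 + 4*4))**2 = 2*(-11 + 5*(6 + 16))**2 = 2*(-11 + 5*22)**2 = 2*(-11 + 110)**2 = 2*99**2 = 2*9801 = 19602)
(6*5)*((0 + 4) - 4) - T = (6*5)*((0 + 4) - 4) - 1*19602 = 30*(4 - 4) - 19602 = 30*0 - 19602 = 0 - 19602 = -19602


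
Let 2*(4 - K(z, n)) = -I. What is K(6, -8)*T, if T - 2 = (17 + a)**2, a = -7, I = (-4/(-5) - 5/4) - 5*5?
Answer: -17799/20 ≈ -889.95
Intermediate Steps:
I = -509/20 (I = (-4*(-1/5) - 5*1/4) - 25 = (4/5 - 5/4) - 25 = -9/20 - 25 = -509/20 ≈ -25.450)
T = 102 (T = 2 + (17 - 7)**2 = 2 + 10**2 = 2 + 100 = 102)
K(z, n) = -349/40 (K(z, n) = 4 - (-1)*(-509)/(2*20) = 4 - 1/2*509/20 = 4 - 509/40 = -349/40)
K(6, -8)*T = -349/40*102 = -17799/20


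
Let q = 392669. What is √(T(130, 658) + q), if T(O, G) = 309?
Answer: √392978 ≈ 626.88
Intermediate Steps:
√(T(130, 658) + q) = √(309 + 392669) = √392978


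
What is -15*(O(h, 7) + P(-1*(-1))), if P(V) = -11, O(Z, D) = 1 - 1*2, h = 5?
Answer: 180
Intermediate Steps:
O(Z, D) = -1 (O(Z, D) = 1 - 2 = -1)
-15*(O(h, 7) + P(-1*(-1))) = -15*(-1 - 11) = -15*(-12) = 180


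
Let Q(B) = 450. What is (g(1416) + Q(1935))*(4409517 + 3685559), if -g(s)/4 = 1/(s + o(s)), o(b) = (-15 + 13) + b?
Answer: 5154523452848/1415 ≈ 3.6428e+9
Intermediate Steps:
o(b) = -2 + b
g(s) = -4/(-2 + 2*s) (g(s) = -4/(s + (-2 + s)) = -4/(-2 + 2*s))
(g(1416) + Q(1935))*(4409517 + 3685559) = (-2/(-1 + 1416) + 450)*(4409517 + 3685559) = (-2/1415 + 450)*8095076 = (636748/1415)*8095076 = 5154523452848/1415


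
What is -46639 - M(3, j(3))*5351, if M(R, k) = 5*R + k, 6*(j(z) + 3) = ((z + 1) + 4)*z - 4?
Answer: -386063/3 ≈ -1.2869e+5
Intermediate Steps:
j(z) = -11/3 + z*(5 + z)/6 (j(z) = -3 + (((z + 1) + 4)*z - 4)/6 = -3 + (((1 + z) + 4)*z - 4)/6 = -3 + ((5 + z)*z - 4)/6 = -3 + (z*(5 + z) - 4)/6 = -3 + (-4 + z*(5 + z))/6 = -3 + (-2/3 + z*(5 + z)/6) = -11/3 + z*(5 + z)/6)
M(R, k) = k + 5*R
-46639 - M(3, j(3))*5351 = -46639 - ((-11/3 + (1/6)*3**2 + (5/6)*3) + 5*3)*5351 = -46639 - ((-11/3 + (1/6)*9 + 5/2) + 15)*5351 = -46639 - ((-11/3 + 3/2 + 5/2) + 15)*5351 = -46639 - (1/3 + 15)*5351 = -46639 - 46*5351/3 = -46639 - 1*246146/3 = -46639 - 246146/3 = -386063/3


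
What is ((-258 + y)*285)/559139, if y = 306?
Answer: 13680/559139 ≈ 0.024466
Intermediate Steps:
((-258 + y)*285)/559139 = ((-258 + 306)*285)/559139 = (48*285)*(1/559139) = 13680*(1/559139) = 13680/559139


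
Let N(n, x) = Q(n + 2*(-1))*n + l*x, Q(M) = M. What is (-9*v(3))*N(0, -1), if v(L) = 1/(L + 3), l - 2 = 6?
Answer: 12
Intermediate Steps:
l = 8 (l = 2 + 6 = 8)
v(L) = 1/(3 + L)
N(n, x) = 8*x + n*(-2 + n) (N(n, x) = (n + 2*(-1))*n + 8*x = (n - 2)*n + 8*x = (-2 + n)*n + 8*x = n*(-2 + n) + 8*x = 8*x + n*(-2 + n))
(-9*v(3))*N(0, -1) = (-9/(3 + 3))*(8*(-1) + 0*(-2 + 0)) = (-9/6)*(-8 + 0*(-2)) = (-9*1/6)*(-8 + 0) = -3/2*(-8) = 12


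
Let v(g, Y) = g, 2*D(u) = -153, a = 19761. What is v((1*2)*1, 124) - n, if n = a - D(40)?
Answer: -39671/2 ≈ -19836.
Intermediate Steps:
D(u) = -153/2 (D(u) = (½)*(-153) = -153/2)
n = 39675/2 (n = 19761 - 1*(-153/2) = 19761 + 153/2 = 39675/2 ≈ 19838.)
v((1*2)*1, 124) - n = (1*2)*1 - 1*39675/2 = 2*1 - 39675/2 = 2 - 39675/2 = -39671/2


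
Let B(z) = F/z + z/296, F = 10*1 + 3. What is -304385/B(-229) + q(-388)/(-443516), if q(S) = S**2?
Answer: 2287701402373556/6241268031 ≈ 3.6654e+5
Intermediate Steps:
F = 13 (F = 10 + 3 = 13)
B(z) = 13/z + z/296
-304385/B(-229) + q(-388)/(-443516) = -304385/(13/(-229) + (1/296)*(-229)) + (-388)**2/(-443516) = -304385/(13*(-1/229) - 229/296) + 150544*(-1/443516) = -304385/(-13/229 - 229/296) - 37636/110879 = -304385/(-56289/67784) - 37636/110879 = -304385*(-67784/56289) - 37636/110879 = 20632432840/56289 - 37636/110879 = 2287701402373556/6241268031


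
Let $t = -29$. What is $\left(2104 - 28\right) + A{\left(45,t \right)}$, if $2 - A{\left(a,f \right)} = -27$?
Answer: $2105$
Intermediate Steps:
$A{\left(a,f \right)} = 29$ ($A{\left(a,f \right)} = 2 - -27 = 2 + 27 = 29$)
$\left(2104 - 28\right) + A{\left(45,t \right)} = \left(2104 - 28\right) + 29 = 2076 + 29 = 2105$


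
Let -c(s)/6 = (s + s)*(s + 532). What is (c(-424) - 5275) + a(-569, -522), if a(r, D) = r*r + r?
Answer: 867421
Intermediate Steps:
c(s) = -12*s*(532 + s) (c(s) = -6*(s + s)*(s + 532) = -6*2*s*(532 + s) = -12*s*(532 + s))
a(r, D) = r + r**2 (a(r, D) = r**2 + r = r + r**2)
(c(-424) - 5275) + a(-569, -522) = (-12*(-424)*(532 - 424) - 5275) - 569*(1 - 569) = (-12*(-424)*108 - 5275) - 569*(-568) = (549504 - 5275) + 323192 = 544229 + 323192 = 867421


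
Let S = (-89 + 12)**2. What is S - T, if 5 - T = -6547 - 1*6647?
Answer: -7270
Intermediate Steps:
S = 5929 (S = (-77)**2 = 5929)
T = 13199 (T = 5 - (-6547 - 1*6647) = 5 - (-6547 - 6647) = 5 - 1*(-13194) = 5 + 13194 = 13199)
S - T = 5929 - 1*13199 = 5929 - 13199 = -7270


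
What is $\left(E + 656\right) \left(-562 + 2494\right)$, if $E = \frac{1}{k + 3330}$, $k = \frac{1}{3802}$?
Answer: $\frac{16046027811576}{12660661} \approx 1.2674 \cdot 10^{6}$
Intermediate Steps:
$k = \frac{1}{3802} \approx 0.00026302$
$E = \frac{3802}{12660661}$ ($E = \frac{1}{\frac{1}{3802} + 3330} = \frac{1}{\frac{12660661}{3802}} = \frac{3802}{12660661} \approx 0.0003003$)
$\left(E + 656\right) \left(-562 + 2494\right) = \left(\frac{3802}{12660661} + 656\right) \left(-562 + 2494\right) = \frac{8305397418}{12660661} \cdot 1932 = \frac{16046027811576}{12660661}$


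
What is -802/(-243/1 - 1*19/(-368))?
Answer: 295136/89405 ≈ 3.3011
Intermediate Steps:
-802/(-243/1 - 1*19/(-368)) = -802/(-243*1 - 19*(-1/368)) = -802/(-243 + 19/368) = -802/(-89405/368) = -802*(-368/89405) = 295136/89405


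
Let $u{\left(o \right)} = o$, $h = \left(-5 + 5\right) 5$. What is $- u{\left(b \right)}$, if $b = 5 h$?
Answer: $0$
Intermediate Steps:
$h = 0$ ($h = 0 \cdot 5 = 0$)
$b = 0$ ($b = 5 \cdot 0 = 0$)
$- u{\left(b \right)} = \left(-1\right) 0 = 0$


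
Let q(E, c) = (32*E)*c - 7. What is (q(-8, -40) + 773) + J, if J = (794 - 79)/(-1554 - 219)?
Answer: 19512923/1773 ≈ 11006.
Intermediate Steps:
J = -715/1773 (J = 715/(-1773) = 715*(-1/1773) = -715/1773 ≈ -0.40327)
q(E, c) = -7 + 32*E*c (q(E, c) = 32*E*c - 7 = -7 + 32*E*c)
(q(-8, -40) + 773) + J = ((-7 + 32*(-8)*(-40)) + 773) - 715/1773 = ((-7 + 10240) + 773) - 715/1773 = (10233 + 773) - 715/1773 = 11006 - 715/1773 = 19512923/1773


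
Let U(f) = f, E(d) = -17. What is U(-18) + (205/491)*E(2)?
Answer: -12323/491 ≈ -25.098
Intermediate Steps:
U(-18) + (205/491)*E(2) = -18 + (205/491)*(-17) = -18 - 3485/491 = -12323/491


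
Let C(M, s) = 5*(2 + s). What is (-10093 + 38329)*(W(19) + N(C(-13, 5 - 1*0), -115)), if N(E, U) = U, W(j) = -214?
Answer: -9289644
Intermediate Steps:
C(M, s) = 10 + 5*s
(-10093 + 38329)*(W(19) + N(C(-13, 5 - 1*0), -115)) = (-10093 + 38329)*(-214 - 115) = 28236*(-329) = -9289644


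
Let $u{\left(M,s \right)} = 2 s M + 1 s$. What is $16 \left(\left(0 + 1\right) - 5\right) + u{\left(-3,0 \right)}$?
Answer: $-64$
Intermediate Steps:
$u{\left(M,s \right)} = s + 2 M s$ ($u{\left(M,s \right)} = 2 M s + s = s + 2 M s$)
$16 \left(\left(0 + 1\right) - 5\right) + u{\left(-3,0 \right)} = 16 \left(\left(0 + 1\right) - 5\right) + 0 \left(1 + 2 \left(-3\right)\right) = 16 \left(1 - 5\right) + 0 \left(1 - 6\right) = 16 \left(-4\right) + 0 \left(-5\right) = -64 + 0 = -64$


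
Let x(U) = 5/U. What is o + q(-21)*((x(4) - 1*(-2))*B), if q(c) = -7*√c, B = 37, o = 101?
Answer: 101 - 3367*I*√21/4 ≈ 101.0 - 3857.4*I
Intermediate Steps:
o + q(-21)*((x(4) - 1*(-2))*B) = 101 + (-7*I*√21)*((5/4 - 1*(-2))*37) = 101 + (-7*I*√21)*((5*(¼) + 2)*37) = 101 + (-7*I*√21)*((5/4 + 2)*37) = 101 + (-7*I*√21)*((13/4)*37) = 101 - 7*I*√21*(481/4) = 101 - 3367*I*√21/4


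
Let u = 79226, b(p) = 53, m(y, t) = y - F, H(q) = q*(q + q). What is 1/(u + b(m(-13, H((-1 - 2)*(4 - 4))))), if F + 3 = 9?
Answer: 1/79279 ≈ 1.2614e-5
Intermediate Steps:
F = 6 (F = -3 + 9 = 6)
H(q) = 2*q**2 (H(q) = q*(2*q) = 2*q**2)
m(y, t) = -6 + y (m(y, t) = y - 1*6 = y - 6 = -6 + y)
1/(u + b(m(-13, H((-1 - 2)*(4 - 4))))) = 1/(79226 + 53) = 1/79279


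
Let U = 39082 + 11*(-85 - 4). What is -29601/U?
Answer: -759/977 ≈ -0.77687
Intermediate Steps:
U = 38103 (U = 39082 + 11*(-89) = 39082 - 979 = 38103)
-29601/U = -29601/38103 = -29601*1/38103 = -759/977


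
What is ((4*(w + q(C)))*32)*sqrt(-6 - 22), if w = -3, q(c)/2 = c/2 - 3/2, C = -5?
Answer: -2816*I*sqrt(7) ≈ -7450.4*I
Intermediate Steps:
q(c) = -3 + c (q(c) = 2*(c/2 - 3/2) = 2*(-3/2 + c/2) = -3 + c)
((4*(w + q(C)))*32)*sqrt(-6 - 22) = ((4*(-3 + (-3 - 5)))*32)*sqrt(-6 - 22) = ((4*(-3 - 8))*32)*sqrt(-28) = ((4*(-11))*32)*(2*I*sqrt(7)) = (-44*32)*(2*I*sqrt(7)) = -2816*I*sqrt(7)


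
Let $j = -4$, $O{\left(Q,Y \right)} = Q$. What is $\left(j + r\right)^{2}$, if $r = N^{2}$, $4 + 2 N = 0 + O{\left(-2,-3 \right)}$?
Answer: $25$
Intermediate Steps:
$N = -3$ ($N = -2 + \frac{0 - 2}{2} = -2 + \frac{1}{2} \left(-2\right) = -2 - 1 = -3$)
$r = 9$ ($r = \left(-3\right)^{2} = 9$)
$\left(j + r\right)^{2} = \left(-4 + 9\right)^{2} = 5^{2} = 25$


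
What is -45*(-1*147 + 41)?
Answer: 4770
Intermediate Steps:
-45*(-1*147 + 41) = -45*(-147 + 41) = -45*(-106) = 4770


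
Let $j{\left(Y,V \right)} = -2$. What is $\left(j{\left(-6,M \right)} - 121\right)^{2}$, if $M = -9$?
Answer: $15129$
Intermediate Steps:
$\left(j{\left(-6,M \right)} - 121\right)^{2} = \left(-2 - 121\right)^{2} = \left(-123\right)^{2} = 15129$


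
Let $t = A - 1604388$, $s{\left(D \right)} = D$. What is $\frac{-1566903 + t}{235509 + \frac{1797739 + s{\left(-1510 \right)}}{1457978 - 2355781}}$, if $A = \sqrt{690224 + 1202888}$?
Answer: $- \frac{949064857891}{70479630166} + \frac{897803 \sqrt{473278}}{105719445249} \approx -13.46$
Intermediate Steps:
$A = 2 \sqrt{473278}$ ($A = \sqrt{1893112} = 2 \sqrt{473278} \approx 1375.9$)
$t = -1604388 + 2 \sqrt{473278}$ ($t = 2 \sqrt{473278} - 1604388 = -1604388 + 2 \sqrt{473278} \approx -1.603 \cdot 10^{6}$)
$\frac{-1566903 + t}{235509 + \frac{1797739 + s{\left(-1510 \right)}}{1457978 - 2355781}} = \frac{-1566903 - \left(1604388 - 2 \sqrt{473278}\right)}{235509 + \frac{1797739 - 1510}{1457978 - 2355781}} = \frac{-3171291 + 2 \sqrt{473278}}{235509 + \frac{1796229}{-897803}} = \frac{-3171291 + 2 \sqrt{473278}}{235509 + 1796229 \left(- \frac{1}{897803}\right)} = \frac{-3171291 + 2 \sqrt{473278}}{235509 - \frac{1796229}{897803}} = \frac{-3171291 + 2 \sqrt{473278}}{\frac{211438890498}{897803}} = \left(-3171291 + 2 \sqrt{473278}\right) \frac{897803}{211438890498} = - \frac{949064857891}{70479630166} + \frac{897803 \sqrt{473278}}{105719445249}$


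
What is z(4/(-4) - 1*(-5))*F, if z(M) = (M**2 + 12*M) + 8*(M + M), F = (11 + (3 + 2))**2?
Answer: 32768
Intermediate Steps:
F = 256 (F = (11 + 5)**2 = 16**2 = 256)
z(M) = M**2 + 28*M (z(M) = (M**2 + 12*M) + 8*(2*M) = (M**2 + 12*M) + 16*M = M**2 + 28*M)
z(4/(-4) - 1*(-5))*F = ((4/(-4) - 1*(-5))*(28 + (4/(-4) - 1*(-5))))*256 = ((4*(-1/4) + 5)*(28 + (4*(-1/4) + 5)))*256 = ((-1 + 5)*(28 + (-1 + 5)))*256 = (4*(28 + 4))*256 = (4*32)*256 = 128*256 = 32768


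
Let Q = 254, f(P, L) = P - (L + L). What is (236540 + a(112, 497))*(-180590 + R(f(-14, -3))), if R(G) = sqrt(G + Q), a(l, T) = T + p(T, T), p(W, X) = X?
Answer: -42896265060 + 237534*sqrt(246) ≈ -4.2893e+10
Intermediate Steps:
a(l, T) = 2*T (a(l, T) = T + T = 2*T)
f(P, L) = P - 2*L
R(G) = sqrt(254 + G) (R(G) = sqrt(G + 254) = sqrt(254 + G))
(236540 + a(112, 497))*(-180590 + R(f(-14, -3))) = (236540 + 2*497)*(-180590 + sqrt(254 + (-14 - 2*(-3)))) = (236540 + 994)*(-180590 + sqrt(254 + (-14 + 6))) = 237534*(-180590 + sqrt(254 - 8)) = 237534*(-180590 + sqrt(246)) = -42896265060 + 237534*sqrt(246)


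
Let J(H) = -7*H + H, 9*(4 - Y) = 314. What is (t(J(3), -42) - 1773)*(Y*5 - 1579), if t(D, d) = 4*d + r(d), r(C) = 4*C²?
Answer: -26599705/3 ≈ -8.8666e+6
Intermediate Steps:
Y = -278/9 (Y = 4 - ⅑*314 = 4 - 314/9 = -278/9 ≈ -30.889)
J(H) = -6*H
t(D, d) = 4*d + 4*d²
(t(J(3), -42) - 1773)*(Y*5 - 1579) = (4*(-42)*(1 - 42) - 1773)*(-278/9*5 - 1579) = (4*(-42)*(-41) - 1773)*(-1390/9 - 1579) = (6888 - 1773)*(-15601/9) = 5115*(-15601/9) = -26599705/3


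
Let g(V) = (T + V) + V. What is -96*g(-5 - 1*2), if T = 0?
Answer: 1344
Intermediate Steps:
g(V) = 2*V (g(V) = (0 + V) + V = V + V = 2*V)
-96*g(-5 - 1*2) = -192*(-5 - 1*2) = -192*(-5 - 2) = -192*(-7) = -96*(-14) = 1344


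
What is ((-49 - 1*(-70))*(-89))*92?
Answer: -171948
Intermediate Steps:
((-49 - 1*(-70))*(-89))*92 = ((-49 + 70)*(-89))*92 = (21*(-89))*92 = -1869*92 = -171948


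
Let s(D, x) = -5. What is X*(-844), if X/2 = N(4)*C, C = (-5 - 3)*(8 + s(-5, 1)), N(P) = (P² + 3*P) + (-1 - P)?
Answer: 931776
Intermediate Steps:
N(P) = -1 + P² + 2*P
C = -24 (C = (-5 - 3)*(8 - 5) = -8*3 = -24)
X = -1104 (X = 2*((-1 + 4² + 2*4)*(-24)) = 2*((-1 + 16 + 8)*(-24)) = 2*(23*(-24)) = 2*(-552) = -1104)
X*(-844) = -1104*(-844) = 931776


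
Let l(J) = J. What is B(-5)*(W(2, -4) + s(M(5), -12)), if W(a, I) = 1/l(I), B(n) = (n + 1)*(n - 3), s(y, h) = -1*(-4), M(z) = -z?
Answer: 120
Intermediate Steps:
s(y, h) = 4
B(n) = (1 + n)*(-3 + n)
W(a, I) = 1/I
B(-5)*(W(2, -4) + s(M(5), -12)) = (-3 + (-5)² - 2*(-5))*(1/(-4) + 4) = (-3 + 25 + 10)*(-¼ + 4) = 32*(15/4) = 120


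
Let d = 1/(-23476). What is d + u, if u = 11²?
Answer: 2840595/23476 ≈ 121.00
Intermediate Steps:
d = -1/23476 ≈ -4.2597e-5
u = 121
d + u = -1/23476 + 121 = 2840595/23476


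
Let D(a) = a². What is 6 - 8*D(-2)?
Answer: -26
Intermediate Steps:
6 - 8*D(-2) = 6 - 8*(-2)² = 6 - 8*4 = 6 - 32 = -26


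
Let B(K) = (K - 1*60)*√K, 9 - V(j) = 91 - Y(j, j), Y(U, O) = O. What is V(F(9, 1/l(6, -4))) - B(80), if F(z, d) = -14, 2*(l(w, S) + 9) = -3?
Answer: -96 - 80*√5 ≈ -274.89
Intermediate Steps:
l(w, S) = -21/2 (l(w, S) = -9 + (½)*(-3) = -9 - 3/2 = -21/2)
V(j) = -82 + j (V(j) = 9 - (91 - j) = 9 + (-91 + j) = -82 + j)
B(K) = √K*(-60 + K) (B(K) = (K - 60)*√K = (-60 + K)*√K = √K*(-60 + K))
V(F(9, 1/l(6, -4))) - B(80) = (-82 - 14) - √80*(-60 + 80) = -96 - 4*√5*20 = -96 - 80*√5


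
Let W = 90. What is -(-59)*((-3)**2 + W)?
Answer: 5841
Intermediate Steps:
-(-59)*((-3)**2 + W) = -(-59)*((-3)**2 + 90) = -(-59)*(9 + 90) = -(-59)*99 = -1*(-5841) = 5841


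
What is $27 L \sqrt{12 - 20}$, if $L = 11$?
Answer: $594 i \sqrt{2} \approx 840.04 i$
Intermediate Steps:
$27 L \sqrt{12 - 20} = 27 \cdot 11 \sqrt{12 - 20} = 297 \sqrt{-8} = 297 \cdot 2 i \sqrt{2} = 594 i \sqrt{2}$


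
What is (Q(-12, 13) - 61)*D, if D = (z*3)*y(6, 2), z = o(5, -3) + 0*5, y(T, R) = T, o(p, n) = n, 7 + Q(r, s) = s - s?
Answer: 3672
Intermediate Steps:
Q(r, s) = -7 (Q(r, s) = -7 + (s - s) = -7 + 0 = -7)
z = -3 (z = -3 + 0*5 = -3 + 0 = -3)
D = -54 (D = -3*3*6 = -9*6 = -54)
(Q(-12, 13) - 61)*D = (-7 - 61)*(-54) = -68*(-54) = 3672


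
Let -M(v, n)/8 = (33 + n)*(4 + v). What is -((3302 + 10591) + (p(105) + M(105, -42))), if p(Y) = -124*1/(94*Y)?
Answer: -107291773/4935 ≈ -21741.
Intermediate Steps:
M(v, n) = -8*(4 + v)*(33 + n) (M(v, n) = -8*(33 + n)*(4 + v) = -8*(4 + v)*(33 + n))
p(Y) = -62/(47*Y)
-((3302 + 10591) + (p(105) + M(105, -42))) = -((3302 + 10591) + (-62/47/105 + (-1056 - 264*105 - 32*(-42) - 8*(-42)*105))) = -(13893 + (-62/47*1/105 + (-1056 - 27720 + 1344 + 35280))) = -(13893 + (-62/4935 + 7848)) = -(13893 + 38729818/4935) = -1*107291773/4935 = -107291773/4935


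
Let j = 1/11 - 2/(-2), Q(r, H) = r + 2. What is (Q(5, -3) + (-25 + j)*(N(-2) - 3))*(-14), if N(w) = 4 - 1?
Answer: -98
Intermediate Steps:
Q(r, H) = 2 + r
j = 12/11 (j = 1*(1/11) - 2*(-½) = 1/11 + 1 = 12/11 ≈ 1.0909)
N(w) = 3
(Q(5, -3) + (-25 + j)*(N(-2) - 3))*(-14) = ((2 + 5) + (-25 + 12/11)*(3 - 3))*(-14) = (7 - 263/11*0)*(-14) = (7 + 0)*(-14) = 7*(-14) = -98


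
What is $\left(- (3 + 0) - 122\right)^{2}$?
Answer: $15625$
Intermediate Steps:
$\left(- (3 + 0) - 122\right)^{2} = \left(\left(-1\right) 3 - 122\right)^{2} = \left(-3 - 122\right)^{2} = \left(-125\right)^{2} = 15625$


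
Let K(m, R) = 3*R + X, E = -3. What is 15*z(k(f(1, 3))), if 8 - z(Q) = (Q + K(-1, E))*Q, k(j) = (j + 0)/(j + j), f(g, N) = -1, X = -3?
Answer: 825/4 ≈ 206.25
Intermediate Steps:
k(j) = ½ (k(j) = j/((2*j)) = j*(1/(2*j)) = ½)
K(m, R) = -3 + 3*R (K(m, R) = 3*R - 3 = -3 + 3*R)
z(Q) = 8 - Q*(-12 + Q) (z(Q) = 8 - (Q + (-3 + 3*(-3)))*Q = 8 - (Q + (-3 - 9))*Q = 8 - (Q - 12)*Q = 8 - (-12 + Q)*Q = 8 - Q*(-12 + Q))
15*z(k(f(1, 3))) = 15*(8 - (½)² + 12*(½)) = 15*(8 - 1*¼ + 6) = 15*(8 - ¼ + 6) = 15*(55/4) = 825/4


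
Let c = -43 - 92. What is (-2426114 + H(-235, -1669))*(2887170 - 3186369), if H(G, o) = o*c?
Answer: 658476860001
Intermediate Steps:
c = -135
H(G, o) = -135*o (H(G, o) = o*(-135) = -135*o)
(-2426114 + H(-235, -1669))*(2887170 - 3186369) = (-2426114 - 135*(-1669))*(2887170 - 3186369) = (-2426114 + 225315)*(-299199) = -2200799*(-299199) = 658476860001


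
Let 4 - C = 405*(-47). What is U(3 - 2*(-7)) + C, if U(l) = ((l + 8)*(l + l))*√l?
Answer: 19039 + 850*√17 ≈ 22544.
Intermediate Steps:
C = 19039 (C = 4 - 405*(-47) = 4 - 1*(-19035) = 4 + 19035 = 19039)
U(l) = 2*l^(3/2)*(8 + l) (U(l) = ((8 + l)*(2*l))*√l = (2*l*(8 + l))*√l = 2*l^(3/2)*(8 + l))
U(3 - 2*(-7)) + C = 2*(3 - 2*(-7))^(3/2)*(8 + (3 - 2*(-7))) + 19039 = 2*(3 + 14)^(3/2)*(8 + (3 + 14)) + 19039 = 2*17^(3/2)*(8 + 17) + 19039 = 2*(17*√17)*25 + 19039 = 850*√17 + 19039 = 19039 + 850*√17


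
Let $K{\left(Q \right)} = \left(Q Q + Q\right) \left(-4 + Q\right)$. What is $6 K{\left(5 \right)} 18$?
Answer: $3240$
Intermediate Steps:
$K{\left(Q \right)} = \left(-4 + Q\right) \left(Q + Q^{2}\right)$ ($K{\left(Q \right)} = \left(Q^{2} + Q\right) \left(-4 + Q\right) = \left(Q + Q^{2}\right) \left(-4 + Q\right) = \left(-4 + Q\right) \left(Q + Q^{2}\right)$)
$6 K{\left(5 \right)} 18 = 6 \cdot 5 \left(-4 + 5^{2} - 15\right) 18 = 6 \cdot 5 \left(-4 + 25 - 15\right) 18 = 6 \cdot 5 \cdot 6 \cdot 18 = 6 \cdot 30 \cdot 18 = 180 \cdot 18 = 3240$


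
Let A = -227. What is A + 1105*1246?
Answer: 1376603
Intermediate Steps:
A + 1105*1246 = -227 + 1105*1246 = -227 + 1376830 = 1376603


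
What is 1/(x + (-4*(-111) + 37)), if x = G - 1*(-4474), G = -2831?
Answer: 1/2124 ≈ 0.00047081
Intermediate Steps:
x = 1643 (x = -2831 - 1*(-4474) = -2831 + 4474 = 1643)
1/(x + (-4*(-111) + 37)) = 1/(1643 + (-4*(-111) + 37)) = 1/(1643 + (444 + 37)) = 1/(1643 + 481) = 1/2124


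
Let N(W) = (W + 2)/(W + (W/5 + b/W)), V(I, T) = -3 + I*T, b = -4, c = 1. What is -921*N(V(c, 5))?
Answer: -9210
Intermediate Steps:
N(W) = (2 + W)/(-4/W + 6*W/5) (N(W) = (W + 2)/(W + (W/5 - 4/W)) = (2 + W)/(W + (W*(⅕) - 4/W)) = (2 + W)/(W + (W/5 - 4/W)) = (2 + W)/(W + (-4/W + W/5)) = (2 + W)/(-4/W + 6*W/5))
-921*N(V(c, 5)) = -4605*(-3 + 1*5)*(2 + (-3 + 1*5))/(2*(-10 + 3*(-3 + 1*5)²)) = -4605*(-3 + 5)*(2 + (-3 + 5))/(2*(-10 + 3*(-3 + 5)²)) = -4605*2*(2 + 2)/(2*(-10 + 3*2²)) = -4605*2*4/(2*(-10 + 3*4)) = -4605*2*4/(2*(-10 + 12)) = -4605*2*4/(2*2) = -921*10 = -9210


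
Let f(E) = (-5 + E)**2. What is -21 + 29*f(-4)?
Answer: 2328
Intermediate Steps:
-21 + 29*f(-4) = -21 + 29*(-5 - 4)**2 = -21 + 29*(-9)**2 = -21 + 29*81 = -21 + 2349 = 2328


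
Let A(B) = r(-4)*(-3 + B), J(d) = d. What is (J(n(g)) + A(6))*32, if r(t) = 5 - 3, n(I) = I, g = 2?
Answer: 256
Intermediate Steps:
r(t) = 2
A(B) = -6 + 2*B (A(B) = 2*(-3 + B) = -6 + 2*B)
(J(n(g)) + A(6))*32 = (2 + (-6 + 2*6))*32 = (2 + (-6 + 12))*32 = (2 + 6)*32 = 8*32 = 256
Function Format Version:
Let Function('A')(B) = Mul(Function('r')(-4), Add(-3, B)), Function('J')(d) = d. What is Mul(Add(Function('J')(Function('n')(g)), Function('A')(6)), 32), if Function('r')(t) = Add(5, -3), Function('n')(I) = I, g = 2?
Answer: 256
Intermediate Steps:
Function('r')(t) = 2
Function('A')(B) = Add(-6, Mul(2, B)) (Function('A')(B) = Mul(2, Add(-3, B)) = Add(-6, Mul(2, B)))
Mul(Add(Function('J')(Function('n')(g)), Function('A')(6)), 32) = Mul(Add(2, Add(-6, Mul(2, 6))), 32) = Mul(Add(2, Add(-6, 12)), 32) = Mul(Add(2, 6), 32) = Mul(8, 32) = 256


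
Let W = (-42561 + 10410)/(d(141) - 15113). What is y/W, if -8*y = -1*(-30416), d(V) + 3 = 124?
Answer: -56999584/32151 ≈ -1772.9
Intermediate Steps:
d(V) = 121 (d(V) = -3 + 124 = 121)
W = 32151/14992 (W = (-42561 + 10410)/(121 - 15113) = -32151/(-14992) = -32151*(-1/14992) = 32151/14992 ≈ 2.1445)
y = -3802 (y = -(-1)*(-30416)/8 = -1/8*30416 = -3802)
y/W = -3802/32151/14992 = -3802*14992/32151 = -56999584/32151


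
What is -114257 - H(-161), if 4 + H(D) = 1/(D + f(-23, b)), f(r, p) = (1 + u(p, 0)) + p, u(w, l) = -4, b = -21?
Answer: -21136804/185 ≈ -1.1425e+5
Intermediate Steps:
f(r, p) = -3 + p (f(r, p) = (1 - 4) + p = -3 + p)
H(D) = -4 + 1/(-24 + D) (H(D) = -4 + 1/(D + (-3 - 21)) = -4 + 1/(D - 24) = -4 + 1/(-24 + D))
-114257 - H(-161) = -114257 - (97 - 4*(-161))/(-24 - 161) = -114257 - (97 + 644)/(-185) = -114257 - (-1)*741/185 = -114257 - 1*(-741/185) = -114257 + 741/185 = -21136804/185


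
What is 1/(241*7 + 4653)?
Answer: 1/6340 ≈ 0.00015773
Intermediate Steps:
1/(241*7 + 4653) = 1/(1687 + 4653) = 1/6340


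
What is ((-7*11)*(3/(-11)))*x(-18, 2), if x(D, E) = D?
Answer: -378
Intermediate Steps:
((-7*11)*(3/(-11)))*x(-18, 2) = ((-7*11)*(3/(-11)))*(-18) = -231*(-1)/11*(-18) = -77*(-3/11)*(-18) = 21*(-18) = -378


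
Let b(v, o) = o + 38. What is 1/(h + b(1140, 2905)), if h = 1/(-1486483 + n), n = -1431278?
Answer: 2917761/8586970622 ≈ 0.00033979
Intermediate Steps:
b(v, o) = 38 + o
h = -1/2917761 (h = 1/(-1486483 - 1431278) = 1/(-2917761) = -1/2917761 ≈ -3.4273e-7)
1/(h + b(1140, 2905)) = 1/(-1/2917761 + (38 + 2905)) = 1/(-1/2917761 + 2943) = 1/(8586970622/2917761) = 2917761/8586970622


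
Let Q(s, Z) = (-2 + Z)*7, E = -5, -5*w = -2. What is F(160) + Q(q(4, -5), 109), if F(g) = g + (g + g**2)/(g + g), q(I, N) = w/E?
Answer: 1979/2 ≈ 989.50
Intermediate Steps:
w = 2/5 (w = -1/5*(-2) = 2/5 ≈ 0.40000)
q(I, N) = -2/25 (q(I, N) = (2/5)/(-5) = (2/5)*(-1/5) = -2/25)
F(g) = g + (g + g**2)/(2*g) (F(g) = g + (g + g**2)/((2*g)) = g + (g + g**2)*(1/(2*g)) = g + (g + g**2)/(2*g))
Q(s, Z) = -14 + 7*Z
F(160) + Q(q(4, -5), 109) = (1/2 + (3/2)*160) + (-14 + 7*109) = (1/2 + 240) + (-14 + 763) = 481/2 + 749 = 1979/2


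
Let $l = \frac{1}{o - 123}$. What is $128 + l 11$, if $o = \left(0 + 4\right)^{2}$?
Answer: $\frac{13685}{107} \approx 127.9$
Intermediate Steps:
$o = 16$ ($o = 4^{2} = 16$)
$l = - \frac{1}{107}$ ($l = \frac{1}{16 - 123} = \frac{1}{-107} = - \frac{1}{107} \approx -0.0093458$)
$128 + l 11 = 128 - \frac{11}{107} = \frac{13685}{107}$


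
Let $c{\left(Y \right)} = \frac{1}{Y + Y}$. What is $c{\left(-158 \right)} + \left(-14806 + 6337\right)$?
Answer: $- \frac{2676205}{316} \approx -8469.0$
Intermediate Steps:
$c{\left(Y \right)} = \frac{1}{2 Y}$
$c{\left(-158 \right)} + \left(-14806 + 6337\right) = \frac{1}{2 \left(-158\right)} + \left(-14806 + 6337\right) = \frac{1}{2} \left(- \frac{1}{158}\right) - 8469 = - \frac{1}{316} - 8469 = - \frac{2676205}{316}$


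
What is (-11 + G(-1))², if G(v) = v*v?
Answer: 100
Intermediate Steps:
G(v) = v²
(-11 + G(-1))² = (-11 + (-1)²)² = (-11 + 1)² = (-10)² = 100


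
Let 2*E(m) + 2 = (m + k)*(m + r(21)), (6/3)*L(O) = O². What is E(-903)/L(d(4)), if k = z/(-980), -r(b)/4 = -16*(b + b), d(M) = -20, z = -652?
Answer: -5637343/1400 ≈ -4026.7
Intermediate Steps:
r(b) = 128*b (r(b) = -(-64)*(b + b) = -(-64)*2*b = -(-128)*b = 128*b)
k = 163/245 (k = -652/(-980) = -652*(-1/980) = 163/245 ≈ 0.66531)
L(O) = O²/2
E(m) = -1 + (2688 + m)*(163/245 + m)/2 (E(m) = -1 + ((m + 163/245)*(m + 128*21))/2 = -1 + ((163/245 + m)*(m + 2688))/2 = -1 + ((163/245 + m)*(2688 + m))/2 = -1 + ((2688 + m)*(163/245 + m))/2 = -1 + (2688 + m)*(163/245 + m)/2)
E(-903)/L(d(4)) = (31261/35 + (½)*(-903)² + (658723/490)*(-903))/(((½)*(-20)²)) = (31261/35 + (½)*815409 - 84975267/70)/(((½)*400)) = (31261/35 + 815409/2 - 84975267/70)/200 = -5637343/7*1/200 = -5637343/1400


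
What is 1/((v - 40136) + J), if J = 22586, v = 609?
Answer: -1/16941 ≈ -5.9028e-5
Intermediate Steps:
1/((v - 40136) + J) = 1/((609 - 40136) + 22586) = 1/(-39527 + 22586) = 1/(-16941) = -1/16941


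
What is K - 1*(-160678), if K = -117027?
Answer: 43651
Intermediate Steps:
K - 1*(-160678) = -117027 - 1*(-160678) = -117027 + 160678 = 43651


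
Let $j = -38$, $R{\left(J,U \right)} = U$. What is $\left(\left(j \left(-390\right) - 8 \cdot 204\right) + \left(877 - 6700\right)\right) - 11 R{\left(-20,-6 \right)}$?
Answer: $7431$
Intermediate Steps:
$\left(\left(j \left(-390\right) - 8 \cdot 204\right) + \left(877 - 6700\right)\right) - 11 R{\left(-20,-6 \right)} = \left(\left(\left(-38\right) \left(-390\right) - 8 \cdot 204\right) + \left(877 - 6700\right)\right) - -66 = \left(\left(14820 - 1632\right) - 5823\right) + 66 = \left(13188 - 5823\right) + 66 = 7365 + 66 = 7431$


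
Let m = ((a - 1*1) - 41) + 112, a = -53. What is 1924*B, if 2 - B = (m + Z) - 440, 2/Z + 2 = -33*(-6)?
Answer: 40066338/49 ≈ 8.1768e+5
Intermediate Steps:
Z = 1/98 (Z = 2/(-2 - 33*(-6)) = 2/(-2 + 198) = 2/196 = 2*(1/196) = 1/98 ≈ 0.010204)
m = 17 (m = ((-53 - 1*1) - 41) + 112 = ((-53 - 1) - 41) + 112 = (-54 - 41) + 112 = -95 + 112 = 17)
B = 41649/98 (B = 2 - ((17 + 1/98) - 440) = 2 - (1667/98 - 440) = 2 - 1*(-41453/98) = 2 + 41453/98 = 41649/98 ≈ 424.99)
1924*B = 1924*(41649/98) = 40066338/49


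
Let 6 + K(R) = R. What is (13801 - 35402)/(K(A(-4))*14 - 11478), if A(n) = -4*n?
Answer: 21601/11338 ≈ 1.9052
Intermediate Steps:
K(R) = -6 + R
(13801 - 35402)/(K(A(-4))*14 - 11478) = (13801 - 35402)/((-6 - 4*(-4))*14 - 11478) = -21601/((-6 + 16)*14 - 11478) = -21601/(10*14 - 11478) = -21601/(140 - 11478) = -21601/(-11338) = -21601*(-1/11338) = 21601/11338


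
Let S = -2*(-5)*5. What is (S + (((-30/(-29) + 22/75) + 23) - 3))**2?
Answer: 24067799044/4730625 ≈ 5087.7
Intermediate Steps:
S = 50 (S = 10*5 = 50)
(S + (((-30/(-29) + 22/75) + 23) - 3))**2 = (50 + (((-30/(-29) + 22/75) + 23) - 3))**2 = (50 + (((-30*(-1/29) + 22*(1/75)) + 23) - 3))**2 = (50 + (((30/29 + 22/75) + 23) - 3))**2 = (50 + ((2888/2175 + 23) - 3))**2 = (50 + (52913/2175 - 3))**2 = (50 + 46388/2175)**2 = (155138/2175)**2 = 24067799044/4730625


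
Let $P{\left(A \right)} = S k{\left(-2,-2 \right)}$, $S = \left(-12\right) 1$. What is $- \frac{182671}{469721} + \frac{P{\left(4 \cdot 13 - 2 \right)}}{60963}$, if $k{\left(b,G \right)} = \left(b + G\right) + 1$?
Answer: $- \frac{529488677}{1363600063} \approx -0.3883$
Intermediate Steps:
$S = -12$
$k{\left(b,G \right)} = 1 + G + b$ ($k{\left(b,G \right)} = \left(G + b\right) + 1 = 1 + G + b$)
$P{\left(A \right)} = 36$ ($P{\left(A \right)} = - 12 \left(1 - 2 - 2\right) = \left(-12\right) \left(-3\right) = 36$)
$- \frac{182671}{469721} + \frac{P{\left(4 \cdot 13 - 2 \right)}}{60963} = - \frac{182671}{469721} + \frac{36}{60963} = \left(-182671\right) \frac{1}{469721} + 36 \cdot \frac{1}{60963} = - \frac{182671}{469721} + \frac{12}{20321} = - \frac{529488677}{1363600063}$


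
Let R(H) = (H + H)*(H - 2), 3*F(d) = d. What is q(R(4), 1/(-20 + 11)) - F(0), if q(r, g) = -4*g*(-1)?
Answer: -4/9 ≈ -0.44444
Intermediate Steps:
F(d) = d/3
R(H) = 2*H*(-2 + H) (R(H) = (2*H)*(-2 + H) = 2*H*(-2 + H))
q(r, g) = 4*g
q(R(4), 1/(-20 + 11)) - F(0) = 4/(-20 + 11) - 0/3 = 4/(-9) - 1*0 = 4*(-⅑) + 0 = -4/9 + 0 = -4/9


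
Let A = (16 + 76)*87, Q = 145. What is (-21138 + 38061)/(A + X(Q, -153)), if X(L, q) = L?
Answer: 16923/8149 ≈ 2.0767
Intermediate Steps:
A = 8004 (A = 92*87 = 8004)
(-21138 + 38061)/(A + X(Q, -153)) = (-21138 + 38061)/(8004 + 145) = 16923/8149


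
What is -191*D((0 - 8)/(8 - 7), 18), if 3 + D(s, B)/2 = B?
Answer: -5730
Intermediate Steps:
D(s, B) = -6 + 2*B
-191*D((0 - 8)/(8 - 7), 18) = -191*(-6 + 2*18) = -191*(-6 + 36) = -191*30 = -5730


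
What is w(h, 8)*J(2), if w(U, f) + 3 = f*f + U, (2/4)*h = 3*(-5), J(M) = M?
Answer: 62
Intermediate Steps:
h = -30 (h = 2*(3*(-5)) = 2*(-15) = -30)
w(U, f) = -3 + U + f**2 (w(U, f) = -3 + (f*f + U) = -3 + (f**2 + U) = -3 + (U + f**2) = -3 + U + f**2)
w(h, 8)*J(2) = (-3 - 30 + 8**2)*2 = (-3 - 30 + 64)*2 = 31*2 = 62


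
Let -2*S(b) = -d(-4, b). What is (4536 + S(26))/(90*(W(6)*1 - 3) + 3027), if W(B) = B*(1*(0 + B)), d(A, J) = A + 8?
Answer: 4538/5997 ≈ 0.75671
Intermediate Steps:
d(A, J) = 8 + A
S(b) = 2 (S(b) = -(-1)*(8 - 4)/2 = -(-1)*4/2 = -½*(-4) = 2)
W(B) = B² (W(B) = B*(1*B) = B*B = B²)
(4536 + S(26))/(90*(W(6)*1 - 3) + 3027) = (4536 + 2)/(90*(6²*1 - 3) + 3027) = 4538/(90*(36*1 - 3) + 3027) = 4538/(90*(36 - 3) + 3027) = 4538/(90*33 + 3027) = 4538/(2970 + 3027) = 4538/5997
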